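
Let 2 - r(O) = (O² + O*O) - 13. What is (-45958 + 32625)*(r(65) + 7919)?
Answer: 6879828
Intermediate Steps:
r(O) = 15 - 2*O² (r(O) = 2 - ((O² + O*O) - 13) = 2 - ((O² + O²) - 13) = 2 - (2*O² - 13) = 2 - (-13 + 2*O²) = 2 + (13 - 2*O²) = 15 - 2*O²)
(-45958 + 32625)*(r(65) + 7919) = (-45958 + 32625)*((15 - 2*65²) + 7919) = -13333*((15 - 2*4225) + 7919) = -13333*((15 - 8450) + 7919) = -13333*(-8435 + 7919) = -13333*(-516) = 6879828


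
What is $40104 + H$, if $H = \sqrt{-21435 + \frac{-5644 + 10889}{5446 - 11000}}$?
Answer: $40104 + \frac{i \sqrt{661232775190}}{5554} \approx 40104.0 + 146.41 i$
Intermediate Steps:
$H = \frac{i \sqrt{661232775190}}{5554}$ ($H = \sqrt{-21435 + \frac{5245}{-5554}} = \sqrt{-21435 + 5245 \left(- \frac{1}{5554}\right)} = \sqrt{-21435 - \frac{5245}{5554}} = \sqrt{- \frac{119055235}{5554}} = \frac{i \sqrt{661232775190}}{5554} \approx 146.41 i$)
$40104 + H = 40104 + \frac{i \sqrt{661232775190}}{5554}$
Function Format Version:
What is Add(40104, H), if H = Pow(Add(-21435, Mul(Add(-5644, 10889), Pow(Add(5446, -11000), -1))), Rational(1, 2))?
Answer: Add(40104, Mul(Rational(1, 5554), I, Pow(661232775190, Rational(1, 2)))) ≈ Add(40104., Mul(146.41, I))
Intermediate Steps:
H = Mul(Rational(1, 5554), I, Pow(661232775190, Rational(1, 2))) (H = Pow(Add(-21435, Mul(5245, Pow(-5554, -1))), Rational(1, 2)) = Pow(Add(-21435, Mul(5245, Rational(-1, 5554))), Rational(1, 2)) = Pow(Add(-21435, Rational(-5245, 5554)), Rational(1, 2)) = Pow(Rational(-119055235, 5554), Rational(1, 2)) = Mul(Rational(1, 5554), I, Pow(661232775190, Rational(1, 2))) ≈ Mul(146.41, I))
Add(40104, H) = Add(40104, Mul(Rational(1, 5554), I, Pow(661232775190, Rational(1, 2))))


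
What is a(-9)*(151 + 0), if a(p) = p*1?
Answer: -1359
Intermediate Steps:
a(p) = p
a(-9)*(151 + 0) = -9*(151 + 0) = -9*151 = -1359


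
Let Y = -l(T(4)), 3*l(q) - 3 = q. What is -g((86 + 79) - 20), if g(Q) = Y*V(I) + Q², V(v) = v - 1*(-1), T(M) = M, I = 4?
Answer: -63040/3 ≈ -21013.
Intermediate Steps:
l(q) = 1 + q/3
V(v) = 1 + v (V(v) = v + 1 = 1 + v)
Y = -7/3 (Y = -(1 + (⅓)*4) = -(1 + 4/3) = -1*7/3 = -7/3 ≈ -2.3333)
g(Q) = -35/3 + Q² (g(Q) = -7*(1 + 4)/3 + Q² = -7/3*5 + Q² = -35/3 + Q²)
-g((86 + 79) - 20) = -(-35/3 + ((86 + 79) - 20)²) = -(-35/3 + (165 - 20)²) = -(-35/3 + 145²) = -(-35/3 + 21025) = -1*63040/3 = -63040/3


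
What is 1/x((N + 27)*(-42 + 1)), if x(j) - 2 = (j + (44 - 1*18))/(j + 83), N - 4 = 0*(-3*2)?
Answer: 396/1207 ≈ 0.32809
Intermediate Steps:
N = 4 (N = 4 + 0*(-3*2) = 4 + 0*(-6) = 4 + 0 = 4)
x(j) = 2 + (26 + j)/(83 + j) (x(j) = 2 + (j + (44 - 1*18))/(j + 83) = 2 + (j + (44 - 18))/(83 + j) = 2 + (j + 26)/(83 + j) = 2 + (26 + j)/(83 + j))
1/x((N + 27)*(-42 + 1)) = 1/(3*(64 + (4 + 27)*(-42 + 1))/(83 + (4 + 27)*(-42 + 1))) = 1/(3*(64 + 31*(-41))/(83 + 31*(-41))) = 1/(3*(64 - 1271)/(83 - 1271)) = 1/(3*(-1207)/(-1188)) = 1/(3*(-1/1188)*(-1207)) = 1/(1207/396) = 396/1207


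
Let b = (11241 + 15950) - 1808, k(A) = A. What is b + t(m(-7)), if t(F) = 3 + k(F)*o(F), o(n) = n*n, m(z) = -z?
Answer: 25729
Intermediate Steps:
o(n) = n²
b = 25383 (b = 27191 - 1808 = 25383)
t(F) = 3 + F³ (t(F) = 3 + F*F² = 3 + F³)
b + t(m(-7)) = 25383 + (3 + (-1*(-7))³) = 25383 + (3 + 7³) = 25383 + (3 + 343) = 25383 + 346 = 25729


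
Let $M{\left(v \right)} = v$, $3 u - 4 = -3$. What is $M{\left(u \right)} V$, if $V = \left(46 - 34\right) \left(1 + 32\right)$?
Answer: $132$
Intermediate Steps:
$u = \frac{1}{3}$ ($u = \frac{4}{3} + \frac{1}{3} \left(-3\right) = \frac{4}{3} - 1 = \frac{1}{3} \approx 0.33333$)
$V = 396$ ($V = 12 \cdot 33 = 396$)
$M{\left(u \right)} V = \frac{1}{3} \cdot 396 = 132$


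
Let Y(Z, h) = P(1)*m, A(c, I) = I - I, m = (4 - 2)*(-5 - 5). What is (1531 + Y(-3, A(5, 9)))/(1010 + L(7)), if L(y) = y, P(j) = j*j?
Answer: 1511/1017 ≈ 1.4857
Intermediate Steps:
m = -20 (m = 2*(-10) = -20)
P(j) = j²
A(c, I) = 0
Y(Z, h) = -20 (Y(Z, h) = 1²*(-20) = 1*(-20) = -20)
(1531 + Y(-3, A(5, 9)))/(1010 + L(7)) = (1531 - 20)/(1010 + 7) = 1511/1017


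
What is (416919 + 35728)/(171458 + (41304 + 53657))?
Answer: 452647/266419 ≈ 1.6990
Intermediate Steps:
(416919 + 35728)/(171458 + (41304 + 53657)) = 452647/(171458 + 94961) = 452647/266419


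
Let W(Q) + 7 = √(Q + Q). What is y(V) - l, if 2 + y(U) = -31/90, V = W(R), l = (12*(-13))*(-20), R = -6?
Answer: -281011/90 ≈ -3122.3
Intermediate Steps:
W(Q) = -7 + √2*√Q (W(Q) = -7 + √(Q + Q) = -7 + √(2*Q) = -7 + √2*√Q)
l = 3120 (l = -156*(-20) = 3120)
V = -7 + 2*I*√3 (V = -7 + √2*√(-6) = -7 + √2*(I*√6) = -7 + 2*I*√3 ≈ -7.0 + 3.4641*I)
y(U) = -211/90 (y(U) = -2 - 31/90 = -211/90)
y(V) - l = -211/90 - 1*3120 = -211/90 - 3120 = -281011/90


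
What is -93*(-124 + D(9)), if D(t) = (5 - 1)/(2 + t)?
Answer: 126480/11 ≈ 11498.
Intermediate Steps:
D(t) = 4/(2 + t)
-93*(-124 + D(9)) = -93*(-124 + 4/(2 + 9)) = -93*(-124 + 4/11) = -93*(-1360/11) = 126480/11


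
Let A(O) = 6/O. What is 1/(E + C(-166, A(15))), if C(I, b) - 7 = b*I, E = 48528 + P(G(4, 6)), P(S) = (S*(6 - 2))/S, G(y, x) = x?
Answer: 5/242363 ≈ 2.0630e-5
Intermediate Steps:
P(S) = 4 (P(S) = (S*4)/S = (4*S)/S = 4)
E = 48532 (E = 48528 + 4 = 48532)
C(I, b) = 7 + I*b (C(I, b) = 7 + b*I = 7 + I*b)
1/(E + C(-166, A(15))) = 1/(48532 + (7 - 996/15)) = 1/(48532 + (7 - 166*2/5)) = 1/(48532 + (7 - 332/5)) = 1/(48532 - 297/5) = 1/(242363/5) = 5/242363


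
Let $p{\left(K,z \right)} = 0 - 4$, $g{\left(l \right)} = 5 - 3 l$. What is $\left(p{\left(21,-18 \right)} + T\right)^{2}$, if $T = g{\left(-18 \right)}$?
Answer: $3025$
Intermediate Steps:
$p{\left(K,z \right)} = -4$
$T = 59$ ($T = 5 - -54 = 5 + 54 = 59$)
$\left(p{\left(21,-18 \right)} + T\right)^{2} = \left(-4 + 59\right)^{2} = 55^{2} = 3025$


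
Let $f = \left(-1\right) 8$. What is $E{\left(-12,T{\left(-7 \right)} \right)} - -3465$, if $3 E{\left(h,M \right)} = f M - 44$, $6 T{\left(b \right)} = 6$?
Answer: $\frac{10343}{3} \approx 3447.7$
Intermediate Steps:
$T{\left(b \right)} = 1$ ($T{\left(b \right)} = \frac{1}{6} \cdot 6 = 1$)
$f = -8$
$E{\left(h,M \right)} = - \frac{44}{3} - \frac{8 M}{3}$ ($E{\left(h,M \right)} = \frac{- 8 M - 44}{3} = \frac{-44 - 8 M}{3} = - \frac{44}{3} - \frac{8 M}{3}$)
$E{\left(-12,T{\left(-7 \right)} \right)} - -3465 = \left(- \frac{44}{3} - \frac{8}{3}\right) - -3465 = \left(- \frac{44}{3} - \frac{8}{3}\right) + 3465 = - \frac{52}{3} + 3465 = \frac{10343}{3}$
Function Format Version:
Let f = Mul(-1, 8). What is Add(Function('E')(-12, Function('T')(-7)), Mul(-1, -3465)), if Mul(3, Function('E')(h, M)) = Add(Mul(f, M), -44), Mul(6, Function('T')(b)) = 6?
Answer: Rational(10343, 3) ≈ 3447.7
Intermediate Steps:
Function('T')(b) = 1 (Function('T')(b) = Mul(Rational(1, 6), 6) = 1)
f = -8
Function('E')(h, M) = Add(Rational(-44, 3), Mul(Rational(-8, 3), M)) (Function('E')(h, M) = Mul(Rational(1, 3), Add(Mul(-8, M), -44)) = Mul(Rational(1, 3), Add(-44, Mul(-8, M))) = Add(Rational(-44, 3), Mul(Rational(-8, 3), M)))
Add(Function('E')(-12, Function('T')(-7)), Mul(-1, -3465)) = Add(Add(Rational(-44, 3), Mul(Rational(-8, 3), 1)), Mul(-1, -3465)) = Add(Add(Rational(-44, 3), Rational(-8, 3)), 3465) = Add(Rational(-52, 3), 3465) = Rational(10343, 3)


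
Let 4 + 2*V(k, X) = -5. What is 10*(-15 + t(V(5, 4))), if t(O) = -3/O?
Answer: -430/3 ≈ -143.33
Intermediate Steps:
V(k, X) = -9/2 (V(k, X) = -2 + (½)*(-5) = -2 - 5/2 = -9/2)
10*(-15 + t(V(5, 4))) = 10*(-15 - 3/(-9/2)) = 10*(-15 - 3*(-2/9)) = 10*(-15 + ⅔) = 10*(-43/3) = -430/3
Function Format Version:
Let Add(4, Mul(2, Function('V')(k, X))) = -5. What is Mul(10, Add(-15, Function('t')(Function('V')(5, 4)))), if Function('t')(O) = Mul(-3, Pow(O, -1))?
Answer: Rational(-430, 3) ≈ -143.33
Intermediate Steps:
Function('V')(k, X) = Rational(-9, 2) (Function('V')(k, X) = Add(-2, Mul(Rational(1, 2), -5)) = Add(-2, Rational(-5, 2)) = Rational(-9, 2))
Mul(10, Add(-15, Function('t')(Function('V')(5, 4)))) = Mul(10, Add(-15, Mul(-3, Pow(Rational(-9, 2), -1)))) = Mul(10, Add(-15, Mul(-3, Rational(-2, 9)))) = Mul(10, Add(-15, Rational(2, 3))) = Mul(10, Rational(-43, 3)) = Rational(-430, 3)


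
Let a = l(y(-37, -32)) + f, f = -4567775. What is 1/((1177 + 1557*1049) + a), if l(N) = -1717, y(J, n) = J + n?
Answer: -1/2935022 ≈ -3.4071e-7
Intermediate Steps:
a = -4569492 (a = -1717 - 4567775 = -4569492)
1/((1177 + 1557*1049) + a) = 1/((1177 + 1557*1049) - 4569492) = 1/((1177 + 1633293) - 4569492) = 1/(1634470 - 4569492) = 1/(-2935022) = -1/2935022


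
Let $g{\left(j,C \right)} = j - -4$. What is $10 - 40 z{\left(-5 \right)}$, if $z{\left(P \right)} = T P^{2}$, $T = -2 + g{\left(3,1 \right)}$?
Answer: $-4990$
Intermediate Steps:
$g{\left(j,C \right)} = 4 + j$ ($g{\left(j,C \right)} = j + 4 = 4 + j$)
$T = 5$ ($T = -2 + \left(4 + 3\right) = -2 + 7 = 5$)
$z{\left(P \right)} = 5 P^{2}$
$10 - 40 z{\left(-5 \right)} = 10 - 40 \cdot 5 \left(-5\right)^{2} = 10 - 40 \cdot 5 \cdot 25 = 10 - 5000 = -4990$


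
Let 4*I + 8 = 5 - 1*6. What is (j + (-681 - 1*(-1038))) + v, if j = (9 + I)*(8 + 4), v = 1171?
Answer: 1609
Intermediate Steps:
I = -9/4 (I = -2 + (5 - 1*6)/4 = -2 + (5 - 6)/4 = -2 + (¼)*(-1) = -2 - ¼ = -9/4 ≈ -2.2500)
j = 81 (j = (9 - 9/4)*(8 + 4) = (27/4)*12 = 81)
(j + (-681 - 1*(-1038))) + v = (81 + (-681 - 1*(-1038))) + 1171 = (81 + (-681 + 1038)) + 1171 = (81 + 357) + 1171 = 438 + 1171 = 1609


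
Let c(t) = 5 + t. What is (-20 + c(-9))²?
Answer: 576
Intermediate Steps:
(-20 + c(-9))² = (-20 + (5 - 9))² = (-20 - 4)² = (-24)² = 576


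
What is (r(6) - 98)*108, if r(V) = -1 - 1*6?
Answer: -11340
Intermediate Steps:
r(V) = -7 (r(V) = -1 - 6 = -7)
(r(6) - 98)*108 = (-7 - 98)*108 = -105*108 = -11340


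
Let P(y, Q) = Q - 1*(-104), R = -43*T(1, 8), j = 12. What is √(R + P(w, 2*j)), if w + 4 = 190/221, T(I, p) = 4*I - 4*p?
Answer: 6*√37 ≈ 36.497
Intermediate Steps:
T(I, p) = -4*p + 4*I
R = 1204 (R = -43*(-4*8 + 4*1) = -43*(-32 + 4) = -43*(-28) = 1204)
w = -694/221 (w = -4 + 190/221 = -694/221 ≈ -3.1403)
P(y, Q) = 104 + Q (P(y, Q) = Q + 104 = 104 + Q)
√(R + P(w, 2*j)) = √(1204 + (104 + 2*12)) = √(1204 + (104 + 24)) = √(1204 + 128) = √1332 = 6*√37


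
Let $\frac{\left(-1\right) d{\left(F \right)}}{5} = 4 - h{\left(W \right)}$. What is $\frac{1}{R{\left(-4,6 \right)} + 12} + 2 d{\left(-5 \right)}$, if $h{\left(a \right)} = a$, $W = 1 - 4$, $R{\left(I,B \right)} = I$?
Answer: $- \frac{559}{8} \approx -69.875$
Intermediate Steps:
$W = -3$ ($W = 1 - 4 = -3$)
$d{\left(F \right)} = -35$ ($d{\left(F \right)} = - 5 \left(4 - -3\right) = - 5 \left(4 + 3\right) = \left(-5\right) 7 = -35$)
$\frac{1}{R{\left(-4,6 \right)} + 12} + 2 d{\left(-5 \right)} = \frac{1}{-4 + 12} + 2 \left(-35\right) = \frac{1}{8} - 70 = - \frac{559}{8}$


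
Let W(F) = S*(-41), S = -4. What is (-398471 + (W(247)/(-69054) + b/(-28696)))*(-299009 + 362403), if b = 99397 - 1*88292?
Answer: -43300974424962647/1714164 ≈ -2.5261e+10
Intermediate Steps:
W(F) = 164 (W(F) = -4*(-41) = 164)
b = 11105 (b = 99397 - 88292 = 11105)
(-398471 + (W(247)/(-69054) + b/(-28696)))*(-299009 + 362403) = (-398471 + (164/(-69054) + 11105/(-28696)))*(-299009 + 362403) = (-398471 + (164*(-1/69054) + 11105*(-1/28696)))*63394 = (-398471 + (-82/34527 - 11105/28696))*63394 = (-398471 - 1334863/3428328)*63394 = -1366090621351/3428328*63394 = -43300974424962647/1714164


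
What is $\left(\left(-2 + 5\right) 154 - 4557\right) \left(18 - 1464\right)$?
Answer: $5921370$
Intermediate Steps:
$\left(\left(-2 + 5\right) 154 - 4557\right) \left(18 - 1464\right) = \left(3 \cdot 154 - 4557\right) \left(-1446\right) = \left(462 - 4557\right) \left(-1446\right) = \left(-4095\right) \left(-1446\right) = 5921370$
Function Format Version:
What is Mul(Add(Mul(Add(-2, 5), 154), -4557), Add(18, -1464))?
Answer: 5921370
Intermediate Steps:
Mul(Add(Mul(Add(-2, 5), 154), -4557), Add(18, -1464)) = Mul(Add(Mul(3, 154), -4557), -1446) = Mul(Add(462, -4557), -1446) = Mul(-4095, -1446) = 5921370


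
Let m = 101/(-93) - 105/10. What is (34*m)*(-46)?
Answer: 1685210/93 ≈ 18121.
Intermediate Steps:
m = -2155/186 (m = 101*(-1/93) - 105*1/10 = -101/93 - 21/2 = -2155/186 ≈ -11.586)
(34*m)*(-46) = (34*(-2155/186))*(-46) = -36635/93*(-46) = 1685210/93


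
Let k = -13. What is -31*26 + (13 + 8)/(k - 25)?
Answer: -30649/38 ≈ -806.55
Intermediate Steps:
-31*26 + (13 + 8)/(k - 25) = -31*26 + (13 + 8)/(-13 - 25) = -806 + 21/(-38) = -806 + 21*(-1/38) = -806 - 21/38 = -30649/38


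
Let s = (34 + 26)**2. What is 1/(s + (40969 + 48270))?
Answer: 1/92839 ≈ 1.0771e-5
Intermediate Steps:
s = 3600 (s = 60**2 = 3600)
1/(s + (40969 + 48270)) = 1/(3600 + (40969 + 48270)) = 1/(3600 + 89239) = 1/92839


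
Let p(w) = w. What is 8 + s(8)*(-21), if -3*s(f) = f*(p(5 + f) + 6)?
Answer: 1072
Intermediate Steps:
s(f) = -f*(11 + f)/3 (s(f) = -f*((5 + f) + 6)/3 = -f*(11 + f)/3)
8 + s(8)*(-21) = 8 - 1/3*8*(11 + 8)*(-21) = 8 - 1/3*8*19*(-21) = 8 - 152/3*(-21) = 8 + 1064 = 1072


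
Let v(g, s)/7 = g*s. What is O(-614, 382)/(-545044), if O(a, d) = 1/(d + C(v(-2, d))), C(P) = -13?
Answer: -1/201121236 ≈ -4.9721e-9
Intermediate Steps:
v(g, s) = 7*g*s (v(g, s) = 7*(g*s) = 7*g*s)
O(a, d) = 1/(-13 + d) (O(a, d) = 1/(d - 13) = 1/(-13 + d))
O(-614, 382)/(-545044) = 1/((-13 + 382)*(-545044)) = -1/545044/369 = (1/369)*(-1/545044) = -1/201121236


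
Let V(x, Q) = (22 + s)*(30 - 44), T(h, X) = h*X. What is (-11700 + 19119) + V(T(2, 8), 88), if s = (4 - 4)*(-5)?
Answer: 7111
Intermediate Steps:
T(h, X) = X*h
s = 0 (s = 0*(-5) = 0)
V(x, Q) = -308 (V(x, Q) = (22 + 0)*(30 - 44) = 22*(-14) = -308)
(-11700 + 19119) + V(T(2, 8), 88) = (-11700 + 19119) - 308 = 7419 - 308 = 7111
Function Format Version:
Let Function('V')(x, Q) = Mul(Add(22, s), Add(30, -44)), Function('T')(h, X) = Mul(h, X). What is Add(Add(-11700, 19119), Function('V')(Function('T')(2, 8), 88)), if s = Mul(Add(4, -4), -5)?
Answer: 7111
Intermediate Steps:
Function('T')(h, X) = Mul(X, h)
s = 0 (s = Mul(0, -5) = 0)
Function('V')(x, Q) = -308 (Function('V')(x, Q) = Mul(Add(22, 0), Add(30, -44)) = Mul(22, -14) = -308)
Add(Add(-11700, 19119), Function('V')(Function('T')(2, 8), 88)) = Add(Add(-11700, 19119), -308) = Add(7419, -308) = 7111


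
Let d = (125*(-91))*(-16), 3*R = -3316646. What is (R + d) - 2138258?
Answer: -9185420/3 ≈ -3.0618e+6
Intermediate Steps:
R = -3316646/3 (R = (⅓)*(-3316646) = -3316646/3 ≈ -1.1055e+6)
d = 182000 (d = -11375*(-16) = 182000)
(R + d) - 2138258 = (-3316646/3 + 182000) - 2138258 = -2770646/3 - 2138258 = -9185420/3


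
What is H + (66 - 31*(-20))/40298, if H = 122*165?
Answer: 405599713/20149 ≈ 20130.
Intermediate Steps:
H = 20130
H + (66 - 31*(-20))/40298 = 20130 + (66 - 31*(-20))/40298 = 20130 + (66 + 620)*(1/40298) = 20130 + 686*(1/40298) = 20130 + 343/20149 = 405599713/20149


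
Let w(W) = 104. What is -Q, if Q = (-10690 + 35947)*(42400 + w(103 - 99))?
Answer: -1073523528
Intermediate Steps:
Q = 1073523528 (Q = (-10690 + 35947)*(42400 + 104) = 25257*42504 = 1073523528)
-Q = -1*1073523528 = -1073523528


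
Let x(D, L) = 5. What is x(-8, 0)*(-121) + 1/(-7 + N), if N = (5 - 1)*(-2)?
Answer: -9076/15 ≈ -605.07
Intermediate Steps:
N = -8 (N = 4*(-2) = -8)
x(-8, 0)*(-121) + 1/(-7 + N) = 5*(-121) + 1/(-7 - 8) = -605 + 1/(-15) = -605 - 1/15 = -9076/15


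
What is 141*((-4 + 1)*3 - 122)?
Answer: -18471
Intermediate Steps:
141*((-4 + 1)*3 - 122) = 141*(-3*3 - 122) = 141*(-9 - 122) = 141*(-131) = -18471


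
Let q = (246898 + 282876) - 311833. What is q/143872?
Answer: 217941/143872 ≈ 1.5148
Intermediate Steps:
q = 217941 (q = 529774 - 311833 = 217941)
q/143872 = 217941/143872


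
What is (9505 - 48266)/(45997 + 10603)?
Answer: -38761/56600 ≈ -0.68482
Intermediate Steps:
(9505 - 48266)/(45997 + 10603) = -38761/56600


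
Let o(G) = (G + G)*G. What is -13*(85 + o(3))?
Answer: -1339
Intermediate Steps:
o(G) = 2*G² (o(G) = (2*G)*G = 2*G²)
-13*(85 + o(3)) = -13*(85 + 2*3²) = -13*(85 + 2*9) = -13*(85 + 18) = -13*103 = -1339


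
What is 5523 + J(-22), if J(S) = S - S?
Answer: 5523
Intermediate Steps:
J(S) = 0
5523 + J(-22) = 5523 + 0 = 5523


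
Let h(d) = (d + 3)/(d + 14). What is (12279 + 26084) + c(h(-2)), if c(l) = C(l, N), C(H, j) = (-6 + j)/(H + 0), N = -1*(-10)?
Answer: 38411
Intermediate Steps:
N = 10
h(d) = (3 + d)/(14 + d)
C(H, j) = (-6 + j)/H
c(l) = 4/l (c(l) = (-6 + 10)/l = 4/l)
(12279 + 26084) + c(h(-2)) = (12279 + 26084) + 4/(((3 - 2)/(14 - 2))) = 38363 + 4/((1/12)) = 38363 + 4/(((1/12)*1)) = 38363 + 4/(1/12) = 38363 + 4*12 = 38363 + 48 = 38411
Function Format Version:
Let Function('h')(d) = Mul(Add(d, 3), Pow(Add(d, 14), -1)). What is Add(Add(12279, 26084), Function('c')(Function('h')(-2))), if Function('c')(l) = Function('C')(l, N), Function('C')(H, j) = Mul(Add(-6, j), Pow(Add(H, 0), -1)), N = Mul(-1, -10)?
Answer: 38411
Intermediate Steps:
N = 10
Function('h')(d) = Mul(Pow(Add(14, d), -1), Add(3, d)) (Function('h')(d) = Mul(Add(3, d), Pow(Add(14, d), -1)) = Mul(Pow(Add(14, d), -1), Add(3, d)))
Function('C')(H, j) = Mul(Pow(H, -1), Add(-6, j)) (Function('C')(H, j) = Mul(Add(-6, j), Pow(H, -1)) = Mul(Pow(H, -1), Add(-6, j)))
Function('c')(l) = Mul(4, Pow(l, -1)) (Function('c')(l) = Mul(Pow(l, -1), Add(-6, 10)) = Mul(Pow(l, -1), 4) = Mul(4, Pow(l, -1)))
Add(Add(12279, 26084), Function('c')(Function('h')(-2))) = Add(Add(12279, 26084), Mul(4, Pow(Mul(Pow(Add(14, -2), -1), Add(3, -2)), -1))) = Add(38363, Mul(4, Pow(Mul(Pow(12, -1), 1), -1))) = Add(38363, Mul(4, Pow(Mul(Rational(1, 12), 1), -1))) = Add(38363, Mul(4, Pow(Rational(1, 12), -1))) = Add(38363, Mul(4, 12)) = Add(38363, 48) = 38411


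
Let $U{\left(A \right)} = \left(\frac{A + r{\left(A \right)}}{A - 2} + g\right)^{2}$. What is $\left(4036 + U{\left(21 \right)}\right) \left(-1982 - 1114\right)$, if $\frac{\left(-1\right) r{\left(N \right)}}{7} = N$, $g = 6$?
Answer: $- \frac{4511305440}{361} \approx -1.2497 \cdot 10^{7}$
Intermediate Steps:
$r{\left(N \right)} = - 7 N$
$U{\left(A \right)} = \left(6 - \frac{6 A}{-2 + A}\right)^{2}$ ($U{\left(A \right)} = \left(\frac{A - 7 A}{A - 2} + 6\right)^{2} = \left(\frac{\left(-6\right) A}{-2 + A} + 6\right)^{2} = \left(- \frac{6 A}{-2 + A} + 6\right)^{2} = \left(6 - \frac{6 A}{-2 + A}\right)^{2}$)
$\left(4036 + U{\left(21 \right)}\right) \left(-1982 - 1114\right) = \left(4036 + \frac{144}{\left(-2 + 21\right)^{2}}\right) \left(-1982 - 1114\right) = \left(4036 + \frac{144}{361}\right) \left(-3096\right) = \frac{1457140}{361} \left(-3096\right) = - \frac{4511305440}{361}$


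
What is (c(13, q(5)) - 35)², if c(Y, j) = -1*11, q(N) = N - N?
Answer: 2116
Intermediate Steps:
q(N) = 0
c(Y, j) = -11
(c(13, q(5)) - 35)² = (-11 - 35)² = (-46)² = 2116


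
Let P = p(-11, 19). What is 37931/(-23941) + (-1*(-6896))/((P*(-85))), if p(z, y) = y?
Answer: -226355701/38664715 ≈ -5.8543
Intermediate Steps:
P = 19
37931/(-23941) + (-1*(-6896))/((P*(-85))) = 37931/(-23941) + (-1*(-6896))/((19*(-85))) = 37931*(-1/23941) + 6896/(-1615) = -37931/23941 + 6896*(-1/1615) = -37931/23941 - 6896/1615 = -226355701/38664715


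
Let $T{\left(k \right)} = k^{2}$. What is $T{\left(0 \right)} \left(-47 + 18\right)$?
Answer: $0$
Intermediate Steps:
$T{\left(0 \right)} \left(-47 + 18\right) = 0^{2} \left(-47 + 18\right) = 0 \left(-29\right) = 0$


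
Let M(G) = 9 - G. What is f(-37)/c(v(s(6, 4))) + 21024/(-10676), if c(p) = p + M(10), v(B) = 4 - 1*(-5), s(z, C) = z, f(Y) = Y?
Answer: -140801/21352 ≈ -6.5943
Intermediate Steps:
v(B) = 9 (v(B) = 4 + 5 = 9)
c(p) = -1 + p (c(p) = p + (9 - 1*10) = p + (9 - 10) = p - 1 = -1 + p)
f(-37)/c(v(s(6, 4))) + 21024/(-10676) = -37/(-1 + 9) + 21024/(-10676) = -37/8 + 21024*(-1/10676) = -37*⅛ - 5256/2669 = -37/8 - 5256/2669 = -140801/21352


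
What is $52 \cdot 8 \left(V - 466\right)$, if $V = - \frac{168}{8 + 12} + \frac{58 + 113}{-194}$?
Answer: $- \frac{95892784}{485} \approx -1.9772 \cdot 10^{5}$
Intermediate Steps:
$V = - \frac{9003}{970}$ ($V = - \frac{168}{20} + 171 \left(- \frac{1}{194}\right) = \left(-168\right) \frac{1}{20} - \frac{171}{194} = - \frac{42}{5} - \frac{171}{194} = - \frac{9003}{970} \approx -9.2814$)
$52 \cdot 8 \left(V - 466\right) = 52 \cdot 8 \left(- \frac{9003}{970} - 466\right) = 416 \left(- \frac{461023}{970}\right) = - \frac{95892784}{485}$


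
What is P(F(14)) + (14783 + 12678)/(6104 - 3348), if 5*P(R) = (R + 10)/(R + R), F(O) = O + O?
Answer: 487113/48230 ≈ 10.100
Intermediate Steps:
F(O) = 2*O
P(R) = (10 + R)/(10*R) (P(R) = ((R + 10)/(R + R))/5 = ((10 + R)/((2*R)))/5 = ((10 + R)*(1/(2*R)))/5 = ((10 + R)/(2*R))/5 = (10 + R)/(10*R))
P(F(14)) + (14783 + 12678)/(6104 - 3348) = (10 + 2*14)/(10*((2*14))) + (14783 + 12678)/(6104 - 3348) = (⅒)*(10 + 28)/28 + 27461/2756 = (⅒)*(1/28)*38 + 27461*(1/2756) = 19/140 + 27461/2756 = 487113/48230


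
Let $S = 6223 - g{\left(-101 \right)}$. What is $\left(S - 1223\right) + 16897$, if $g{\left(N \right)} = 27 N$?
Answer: $24624$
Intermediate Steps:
$S = 8950$ ($S = 6223 - 27 \left(-101\right) = 6223 - -2727 = 6223 + 2727 = 8950$)
$\left(S - 1223\right) + 16897 = \left(8950 - 1223\right) + 16897 = 7727 + 16897 = 24624$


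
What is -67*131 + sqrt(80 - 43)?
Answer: -8777 + sqrt(37) ≈ -8770.9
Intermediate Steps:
-67*131 + sqrt(80 - 43) = -8777 + sqrt(37)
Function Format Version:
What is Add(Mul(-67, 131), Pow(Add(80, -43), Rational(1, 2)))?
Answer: Add(-8777, Pow(37, Rational(1, 2))) ≈ -8770.9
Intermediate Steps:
Add(Mul(-67, 131), Pow(Add(80, -43), Rational(1, 2))) = Add(-8777, Pow(37, Rational(1, 2)))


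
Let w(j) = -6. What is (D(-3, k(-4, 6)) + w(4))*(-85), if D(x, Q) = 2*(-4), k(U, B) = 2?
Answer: 1190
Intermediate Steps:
D(x, Q) = -8
(D(-3, k(-4, 6)) + w(4))*(-85) = (-8 - 6)*(-85) = -14*(-85) = 1190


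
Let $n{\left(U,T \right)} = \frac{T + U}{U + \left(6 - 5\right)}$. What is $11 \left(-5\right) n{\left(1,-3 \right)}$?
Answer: $55$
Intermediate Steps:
$n{\left(U,T \right)} = \frac{T + U}{1 + U}$ ($n{\left(U,T \right)} = \frac{T + U}{U + \left(6 - 5\right)} = \frac{T + U}{U + 1} = \frac{T + U}{1 + U}$)
$11 \left(-5\right) n{\left(1,-3 \right)} = 11 \left(-5\right) \frac{-3 + 1}{1 + 1} = - 55 \cdot \frac{1}{2} \left(-2\right) = \left(-55\right) \left(-1\right) = 55$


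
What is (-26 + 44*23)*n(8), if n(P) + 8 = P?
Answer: 0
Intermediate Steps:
n(P) = -8 + P
(-26 + 44*23)*n(8) = (-26 + 44*23)*(-8 + 8) = (-26 + 1012)*0 = 986*0 = 0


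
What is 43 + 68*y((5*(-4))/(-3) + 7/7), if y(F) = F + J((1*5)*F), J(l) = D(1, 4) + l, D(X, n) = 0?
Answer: 3171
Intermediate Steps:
J(l) = l (J(l) = 0 + l = l)
y(F) = 6*F (y(F) = F + (1*5)*F = F + 5*F = 6*F)
43 + 68*y((5*(-4))/(-3) + 7/7) = 43 + 68*(6*((5*(-4))/(-3) + 7/7)) = 43 + 68*(6*(-20*(-⅓) + 7*(⅐))) = 43 + 68*(6*(20/3 + 1)) = 43 + 68*(6*(23/3)) = 43 + 68*46 = 43 + 3128 = 3171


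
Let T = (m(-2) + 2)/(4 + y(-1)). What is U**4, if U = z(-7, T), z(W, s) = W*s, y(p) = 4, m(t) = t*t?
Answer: 194481/256 ≈ 759.69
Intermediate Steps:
m(t) = t**2
T = 3/4 (T = ((-2)**2 + 2)/(4 + 4) = (4 + 2)/8 = 6*(1/8) = 3/4 ≈ 0.75000)
U = -21/4 (U = -7*3/4 = -21/4 ≈ -5.2500)
U**4 = (-21/4)**4 = 194481/256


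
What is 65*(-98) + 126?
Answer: -6244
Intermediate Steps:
65*(-98) + 126 = -6370 + 126 = -6244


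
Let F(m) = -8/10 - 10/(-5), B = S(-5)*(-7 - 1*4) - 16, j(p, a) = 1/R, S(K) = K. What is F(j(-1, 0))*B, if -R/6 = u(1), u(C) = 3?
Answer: 234/5 ≈ 46.800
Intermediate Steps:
R = -18 (R = -6*3 = -18)
j(p, a) = -1/18 (j(p, a) = 1/(-18) = -1/18)
B = 39 (B = -5*(-7 - 1*4) - 16 = -5*(-7 - 4) - 16 = -5*(-11) - 16 = 55 - 16 = 39)
F(m) = 6/5 (F(m) = -8*1/10 - 10*(-1/5) = -4/5 + 2 = 6/5)
F(j(-1, 0))*B = (6/5)*39 = 234/5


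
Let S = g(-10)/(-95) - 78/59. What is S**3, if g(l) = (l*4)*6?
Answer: 2460375000/1408694561 ≈ 1.7466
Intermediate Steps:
g(l) = 24*l (g(l) = (4*l)*6 = 24*l)
S = 1350/1121 (S = (24*(-10))/(-95) - 78/59 = -240*(-1/95) - 78*1/59 = 48/19 - 78/59 = 1350/1121 ≈ 1.2043)
S**3 = (1350/1121)**3 = 2460375000/1408694561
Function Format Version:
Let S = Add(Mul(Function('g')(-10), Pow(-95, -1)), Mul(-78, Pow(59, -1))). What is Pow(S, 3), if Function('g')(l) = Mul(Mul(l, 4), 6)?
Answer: Rational(2460375000, 1408694561) ≈ 1.7466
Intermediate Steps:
Function('g')(l) = Mul(24, l) (Function('g')(l) = Mul(Mul(4, l), 6) = Mul(24, l))
S = Rational(1350, 1121) (S = Add(Mul(Mul(24, -10), Pow(-95, -1)), Mul(-78, Pow(59, -1))) = Add(Mul(-240, Rational(-1, 95)), Mul(-78, Rational(1, 59))) = Add(Rational(48, 19), Rational(-78, 59)) = Rational(1350, 1121) ≈ 1.2043)
Pow(S, 3) = Pow(Rational(1350, 1121), 3) = Rational(2460375000, 1408694561)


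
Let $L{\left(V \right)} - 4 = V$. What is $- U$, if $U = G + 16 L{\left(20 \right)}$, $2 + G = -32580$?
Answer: $32198$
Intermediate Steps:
$G = -32582$ ($G = -2 - 32580 = -32582$)
$L{\left(V \right)} = 4 + V$
$U = -32198$ ($U = -32582 + 16 \left(4 + 20\right) = -32582 + 16 \cdot 24 = -32582 + 384 = -32198$)
$- U = \left(-1\right) \left(-32198\right) = 32198$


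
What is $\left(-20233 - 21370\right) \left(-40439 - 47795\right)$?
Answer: $3670799102$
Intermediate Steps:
$\left(-20233 - 21370\right) \left(-40439 - 47795\right) = \left(-20233 - 21370\right) \left(-88234\right) = \left(-41603\right) \left(-88234\right) = 3670799102$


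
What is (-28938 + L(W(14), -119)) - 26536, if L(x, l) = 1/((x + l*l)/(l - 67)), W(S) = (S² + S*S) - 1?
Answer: -403628917/7276 ≈ -55474.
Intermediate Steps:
W(S) = -1 + 2*S² (W(S) = (S² + S²) - 1 = 2*S² - 1 = -1 + 2*S²)
L(x, l) = (-67 + l)/(x + l²) (L(x, l) = 1/((x + l²)/(-67 + l)) = (-67 + l)/(x + l²))
(-28938 + L(W(14), -119)) - 26536 = (-28938 + (-67 - 119)/((-1 + 2*14²) + (-119)²)) - 26536 = (-28938 - 186/((-1 + 2*196) + 14161)) - 26536 = (-28938 - 186/((-1 + 392) + 14161)) - 26536 = (-28938 - 186/(391 + 14161)) - 26536 = (-28938 - 186/14552) - 26536 = (-28938 + (1/14552)*(-186)) - 26536 = (-28938 - 93/7276) - 26536 = -210552981/7276 - 26536 = -403628917/7276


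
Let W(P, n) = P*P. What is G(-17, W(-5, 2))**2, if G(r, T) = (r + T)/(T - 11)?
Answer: 16/49 ≈ 0.32653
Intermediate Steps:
W(P, n) = P**2
G(r, T) = (T + r)/(-11 + T)
G(-17, W(-5, 2))**2 = (((-5)**2 - 17)/(-11 + (-5)**2))**2 = ((25 - 17)/(-11 + 25))**2 = (8/14)**2 = ((1/14)*8)**2 = (4/7)**2 = 16/49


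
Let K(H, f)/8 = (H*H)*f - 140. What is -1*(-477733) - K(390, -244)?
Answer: 297378053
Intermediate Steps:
K(H, f) = -1120 + 8*f*H² (K(H, f) = 8*((H*H)*f - 140) = 8*(H²*f - 140) = 8*(f*H² - 140) = 8*(-140 + f*H²) = -1120 + 8*f*H²)
-1*(-477733) - K(390, -244) = -1*(-477733) - (-1120 + 8*(-244)*390²) = 477733 - (-1120 + 8*(-244)*152100) = 477733 - (-1120 - 296899200) = 477733 - 1*(-296900320) = 477733 + 296900320 = 297378053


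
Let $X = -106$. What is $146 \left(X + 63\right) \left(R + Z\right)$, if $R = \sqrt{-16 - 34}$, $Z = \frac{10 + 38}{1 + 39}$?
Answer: $- \frac{37668}{5} - 31390 i \sqrt{2} \approx -7533.6 - 44392.0 i$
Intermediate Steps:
$Z = \frac{6}{5}$ ($Z = \frac{48}{40} = 48 \cdot \frac{1}{40} = \frac{6}{5} \approx 1.2$)
$R = 5 i \sqrt{2}$ ($R = \sqrt{-50} = 5 i \sqrt{2} \approx 7.0711 i$)
$146 \left(X + 63\right) \left(R + Z\right) = 146 \left(-106 + 63\right) \left(5 i \sqrt{2} + \frac{6}{5}\right) = 146 \left(- 43 \left(\frac{6}{5} + 5 i \sqrt{2}\right)\right) = 146 \left(- \frac{258}{5} - 215 i \sqrt{2}\right) = - \frac{37668}{5} - 31390 i \sqrt{2}$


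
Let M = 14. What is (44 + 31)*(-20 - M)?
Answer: -2550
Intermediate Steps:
(44 + 31)*(-20 - M) = (44 + 31)*(-20 - 1*14) = 75*(-20 - 14) = 75*(-34) = -2550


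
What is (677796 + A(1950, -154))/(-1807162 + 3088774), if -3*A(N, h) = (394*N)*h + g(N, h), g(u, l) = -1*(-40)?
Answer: 30087887/961209 ≈ 31.302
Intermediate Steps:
g(u, l) = 40
A(N, h) = -40/3 - 394*N*h/3 (A(N, h) = -((394*N)*h + 40)/3 = -(394*N*h + 40)/3 = -(40 + 394*N*h)/3 = -40/3 - 394*N*h/3)
(677796 + A(1950, -154))/(-1807162 + 3088774) = (677796 + (-40/3 - 394/3*1950*(-154)))/(-1807162 + 3088774) = (677796 + (-40/3 + 39439400))/1281612 = (677796 + 118318160/3)*(1/1281612) = (120351548/3)*(1/1281612) = 30087887/961209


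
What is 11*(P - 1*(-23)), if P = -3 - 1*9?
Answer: 121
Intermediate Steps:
P = -12 (P = -3 - 9 = -12)
11*(P - 1*(-23)) = 11*(-12 - 1*(-23)) = 11*(-12 + 23) = 11*11 = 121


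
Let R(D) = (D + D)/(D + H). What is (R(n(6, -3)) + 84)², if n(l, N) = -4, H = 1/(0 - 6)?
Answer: 4613904/625 ≈ 7382.3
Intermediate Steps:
H = -⅙ (H = 1/(-6) = -⅙ ≈ -0.16667)
R(D) = 2*D/(-⅙ + D) (R(D) = (D + D)/(D - ⅙) = (2*D)/(-⅙ + D) = 2*D/(-⅙ + D))
(R(n(6, -3)) + 84)² = (12*(-4)/(-1 + 6*(-4)) + 84)² = (12*(-4)/(-1 - 24) + 84)² = (12*(-4)/(-25) + 84)² = (12*(-4)*(-1/25) + 84)² = (48/25 + 84)² = (2148/25)² = 4613904/625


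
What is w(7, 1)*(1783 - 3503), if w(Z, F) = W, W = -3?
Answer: 5160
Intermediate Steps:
w(Z, F) = -3
w(7, 1)*(1783 - 3503) = -3*(1783 - 3503) = -3*(-1720) = 5160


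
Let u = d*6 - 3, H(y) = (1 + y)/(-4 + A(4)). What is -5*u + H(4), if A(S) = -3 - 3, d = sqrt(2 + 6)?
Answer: 29/2 - 60*sqrt(2) ≈ -70.353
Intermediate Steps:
d = 2*sqrt(2) (d = sqrt(8) = 2*sqrt(2) ≈ 2.8284)
A(S) = -6
H(y) = -1/10 - y/10 (H(y) = (1 + y)/(-4 - 6) = (1 + y)/(-10) = (1 + y)*(-1/10) = -1/10 - y/10)
u = -3 + 12*sqrt(2) (u = (2*sqrt(2))*6 - 3 = 12*sqrt(2) - 3 = -3 + 12*sqrt(2) ≈ 13.971)
-5*u + H(4) = -5*(-3 + 12*sqrt(2)) + (-1/10 - 1/10*4) = (15 - 60*sqrt(2)) + (-1/10 - 2/5) = (15 - 60*sqrt(2)) - 1/2 = 29/2 - 60*sqrt(2)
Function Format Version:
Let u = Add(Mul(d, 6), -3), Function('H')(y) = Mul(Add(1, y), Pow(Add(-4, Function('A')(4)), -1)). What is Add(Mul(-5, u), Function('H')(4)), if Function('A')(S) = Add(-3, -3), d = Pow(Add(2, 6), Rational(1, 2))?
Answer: Add(Rational(29, 2), Mul(-60, Pow(2, Rational(1, 2)))) ≈ -70.353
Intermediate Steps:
d = Mul(2, Pow(2, Rational(1, 2))) (d = Pow(8, Rational(1, 2)) = Mul(2, Pow(2, Rational(1, 2))) ≈ 2.8284)
Function('A')(S) = -6
Function('H')(y) = Add(Rational(-1, 10), Mul(Rational(-1, 10), y)) (Function('H')(y) = Mul(Add(1, y), Pow(Add(-4, -6), -1)) = Mul(Add(1, y), Pow(-10, -1)) = Mul(Add(1, y), Rational(-1, 10)) = Add(Rational(-1, 10), Mul(Rational(-1, 10), y)))
u = Add(-3, Mul(12, Pow(2, Rational(1, 2)))) (u = Add(Mul(Mul(2, Pow(2, Rational(1, 2))), 6), -3) = Add(Mul(12, Pow(2, Rational(1, 2))), -3) = Add(-3, Mul(12, Pow(2, Rational(1, 2)))) ≈ 13.971)
Add(Mul(-5, u), Function('H')(4)) = Add(Mul(-5, Add(-3, Mul(12, Pow(2, Rational(1, 2))))), Add(Rational(-1, 10), Mul(Rational(-1, 10), 4))) = Add(Add(15, Mul(-60, Pow(2, Rational(1, 2)))), Add(Rational(-1, 10), Rational(-2, 5))) = Add(Add(15, Mul(-60, Pow(2, Rational(1, 2)))), Rational(-1, 2)) = Add(Rational(29, 2), Mul(-60, Pow(2, Rational(1, 2))))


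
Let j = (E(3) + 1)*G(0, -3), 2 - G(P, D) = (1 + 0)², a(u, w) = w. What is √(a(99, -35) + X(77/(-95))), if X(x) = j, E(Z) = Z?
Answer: I*√31 ≈ 5.5678*I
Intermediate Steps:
G(P, D) = 1 (G(P, D) = 2 - (1 + 0)² = 2 - 1*1² = 2 - 1*1 = 2 - 1 = 1)
j = 4 (j = (3 + 1)*1 = 4*1 = 4)
X(x) = 4
√(a(99, -35) + X(77/(-95))) = √(-35 + 4) = √(-31) = I*√31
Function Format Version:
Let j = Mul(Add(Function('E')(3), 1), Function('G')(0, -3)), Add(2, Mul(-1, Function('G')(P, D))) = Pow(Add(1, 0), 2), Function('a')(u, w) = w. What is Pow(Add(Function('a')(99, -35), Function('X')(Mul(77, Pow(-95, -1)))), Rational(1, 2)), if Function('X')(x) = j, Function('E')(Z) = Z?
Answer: Mul(I, Pow(31, Rational(1, 2))) ≈ Mul(5.5678, I)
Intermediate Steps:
Function('G')(P, D) = 1 (Function('G')(P, D) = Add(2, Mul(-1, Pow(Add(1, 0), 2))) = Add(2, Mul(-1, Pow(1, 2))) = Add(2, Mul(-1, 1)) = Add(2, -1) = 1)
j = 4 (j = Mul(Add(3, 1), 1) = Mul(4, 1) = 4)
Function('X')(x) = 4
Pow(Add(Function('a')(99, -35), Function('X')(Mul(77, Pow(-95, -1)))), Rational(1, 2)) = Pow(Add(-35, 4), Rational(1, 2)) = Pow(-31, Rational(1, 2)) = Mul(I, Pow(31, Rational(1, 2)))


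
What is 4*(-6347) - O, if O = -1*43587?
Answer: 18199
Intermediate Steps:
O = -43587
4*(-6347) - O = 4*(-6347) - 1*(-43587) = -25388 + 43587 = 18199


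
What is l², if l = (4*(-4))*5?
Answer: 6400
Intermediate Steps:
l = -80 (l = -16*5 = -80)
l² = (-80)² = 6400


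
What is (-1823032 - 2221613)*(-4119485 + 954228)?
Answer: 12802340898765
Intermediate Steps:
(-1823032 - 2221613)*(-4119485 + 954228) = -4044645*(-3165257) = 12802340898765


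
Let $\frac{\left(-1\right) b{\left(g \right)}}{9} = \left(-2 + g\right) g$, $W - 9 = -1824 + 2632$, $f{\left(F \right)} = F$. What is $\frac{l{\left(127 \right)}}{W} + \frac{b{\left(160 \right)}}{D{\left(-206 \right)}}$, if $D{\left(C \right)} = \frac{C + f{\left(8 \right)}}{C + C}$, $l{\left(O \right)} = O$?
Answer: $- \frac{4254673163}{8987} \approx -4.7343 \cdot 10^{5}$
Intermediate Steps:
$W = 817$ ($W = 9 + \left(-1824 + 2632\right) = 9 + 808 = 817$)
$b{\left(g \right)} = - 9 g \left(-2 + g\right)$ ($b{\left(g \right)} = - 9 \left(-2 + g\right) g = - 9 g \left(-2 + g\right)$)
$D{\left(C \right)} = \frac{8 + C}{2 C}$ ($D{\left(C \right)} = \frac{C + 8}{C + C} = \frac{8 + C}{2 C}$)
$\frac{l{\left(127 \right)}}{W} + \frac{b{\left(160 \right)}}{D{\left(-206 \right)}} = \frac{127}{817} + \frac{9 \cdot 160 \left(2 - 160\right)}{\frac{1}{2} \frac{1}{-206} \left(8 - 206\right)} = 127 \cdot \frac{1}{817} + \frac{9 \cdot 160 \left(2 - 160\right)}{\frac{1}{2} \left(- \frac{1}{206}\right) \left(-198\right)} = \frac{127}{817} + \frac{9 \cdot 160 \left(-158\right)}{\frac{99}{206}} = \frac{127}{817} - \frac{5207680}{11} = - \frac{4254673163}{8987}$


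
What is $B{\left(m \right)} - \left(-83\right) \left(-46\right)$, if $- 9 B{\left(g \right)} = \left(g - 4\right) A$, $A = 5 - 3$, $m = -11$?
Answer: $- \frac{11444}{3} \approx -3814.7$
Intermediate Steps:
$A = 2$ ($A = 5 - 3 = 2$)
$B{\left(g \right)} = \frac{8}{9} - \frac{2 g}{9}$ ($B{\left(g \right)} = - \frac{\left(g - 4\right) 2}{9} = - \frac{\left(-4 + g\right) 2}{9} = - \frac{-8 + 2 g}{9} = \frac{8}{9} - \frac{2 g}{9}$)
$B{\left(m \right)} - \left(-83\right) \left(-46\right) = \left(\frac{8}{9} - - \frac{22}{9}\right) - \left(-83\right) \left(-46\right) = \left(\frac{8}{9} + \frac{22}{9}\right) - 3818 = \frac{10}{3} - 3818 = - \frac{11444}{3}$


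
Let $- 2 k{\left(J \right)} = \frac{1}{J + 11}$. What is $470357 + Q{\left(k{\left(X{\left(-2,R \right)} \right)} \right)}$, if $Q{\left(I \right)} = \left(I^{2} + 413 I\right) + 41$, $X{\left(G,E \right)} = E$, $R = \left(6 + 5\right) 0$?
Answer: $\frac{227663547}{484} \approx 4.7038 \cdot 10^{5}$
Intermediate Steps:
$R = 0$ ($R = 11 \cdot 0 = 0$)
$k{\left(J \right)} = - \frac{1}{2 \left(11 + J\right)}$ ($k{\left(J \right)} = - \frac{1}{2 \left(J + 11\right)} = - \frac{1}{2 \left(11 + J\right)}$)
$Q{\left(I \right)} = 41 + I^{2} + 413 I$
$470357 + Q{\left(k{\left(X{\left(-2,R \right)} \right)} \right)} = 470357 + \left(41 + \left(- \frac{1}{22 + 2 \cdot 0}\right)^{2} + 413 \left(- \frac{1}{22 + 2 \cdot 0}\right)\right) = 470357 + \left(41 + \left(- \frac{1}{22 + 0}\right)^{2} + 413 \left(- \frac{1}{22 + 0}\right)\right) = 470357 + \left(41 + \left(- \frac{1}{22}\right)^{2} + 413 \left(- \frac{1}{22}\right)\right) = 470357 + \left(41 + \frac{1}{484} - \frac{413}{22}\right) = 470357 + \frac{10759}{484} = \frac{227663547}{484}$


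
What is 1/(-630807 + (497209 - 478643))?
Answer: -1/612241 ≈ -1.6333e-6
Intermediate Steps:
1/(-630807 + (497209 - 478643)) = 1/(-630807 + 18566) = 1/(-612241) = -1/612241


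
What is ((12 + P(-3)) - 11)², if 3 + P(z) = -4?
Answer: 36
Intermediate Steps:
P(z) = -7 (P(z) = -3 - 4 = -7)
((12 + P(-3)) - 11)² = ((12 - 7) - 11)² = (5 - 11)² = (-6)² = 36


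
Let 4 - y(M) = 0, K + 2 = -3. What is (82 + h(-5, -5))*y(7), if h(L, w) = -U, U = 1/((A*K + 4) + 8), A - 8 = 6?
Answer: 9514/29 ≈ 328.07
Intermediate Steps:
K = -5 (K = -2 - 3 = -5)
A = 14 (A = 8 + 6 = 14)
y(M) = 4 (y(M) = 4 - 1*0 = 4 + 0 = 4)
U = -1/58 (U = 1/((14*(-5) + 4) + 8) = 1/((-70 + 4) + 8) = 1/(-66 + 8) = 1/(-58) = -1/58 ≈ -0.017241)
h(L, w) = 1/58 (h(L, w) = -1*(-1/58) = 1/58)
(82 + h(-5, -5))*y(7) = (82 + 1/58)*4 = (4757/58)*4 = 9514/29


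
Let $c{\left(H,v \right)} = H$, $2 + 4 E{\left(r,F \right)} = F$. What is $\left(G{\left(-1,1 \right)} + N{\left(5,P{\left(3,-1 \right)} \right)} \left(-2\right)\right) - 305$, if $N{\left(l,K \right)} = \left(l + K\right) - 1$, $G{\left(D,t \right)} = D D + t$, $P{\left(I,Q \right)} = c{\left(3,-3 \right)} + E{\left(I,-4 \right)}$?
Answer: $-314$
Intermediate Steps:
$E{\left(r,F \right)} = - \frac{1}{2} + \frac{F}{4}$
$P{\left(I,Q \right)} = \frac{3}{2}$ ($P{\left(I,Q \right)} = 3 + \left(- \frac{1}{2} + \frac{1}{4} \left(-4\right)\right) = 3 - \frac{3}{2} = \frac{3}{2}$)
$G{\left(D,t \right)} = t + D^{2}$ ($G{\left(D,t \right)} = D^{2} + t = t + D^{2}$)
$N{\left(l,K \right)} = -1 + K + l$ ($N{\left(l,K \right)} = \left(K + l\right) - 1 = -1 + K + l$)
$\left(G{\left(-1,1 \right)} + N{\left(5,P{\left(3,-1 \right)} \right)} \left(-2\right)\right) - 305 = \left(\left(1 + \left(-1\right)^{2}\right) + \left(-1 + \frac{3}{2} + 5\right) \left(-2\right)\right) - 305 = \left(\left(1 + 1\right) + \frac{11}{2} \left(-2\right)\right) - 305 = \left(2 - 11\right) - 305 = -9 - 305 = -314$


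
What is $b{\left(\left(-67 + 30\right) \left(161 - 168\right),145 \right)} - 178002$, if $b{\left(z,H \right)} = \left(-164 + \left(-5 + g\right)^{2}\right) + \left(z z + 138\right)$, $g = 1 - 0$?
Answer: $-110931$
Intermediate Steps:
$g = 1$ ($g = 1 + 0 = 1$)
$b{\left(z,H \right)} = -10 + z^{2}$ ($b{\left(z,H \right)} = \left(-164 + \left(-5 + 1\right)^{2}\right) + \left(z z + 138\right) = \left(-164 + \left(-4\right)^{2}\right) + \left(z^{2} + 138\right) = \left(-164 + 16\right) + \left(138 + z^{2}\right) = -148 + \left(138 + z^{2}\right) = -10 + z^{2}$)
$b{\left(\left(-67 + 30\right) \left(161 - 168\right),145 \right)} - 178002 = \left(-10 + \left(\left(-67 + 30\right) \left(161 - 168\right)\right)^{2}\right) - 178002 = \left(-10 + \left(\left(-37\right) \left(-7\right)\right)^{2}\right) - 178002 = \left(-10 + 259^{2}\right) - 178002 = \left(-10 + 67081\right) - 178002 = 67071 - 178002 = -110931$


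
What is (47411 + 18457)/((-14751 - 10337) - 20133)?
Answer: -5988/4111 ≈ -1.4566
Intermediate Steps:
(47411 + 18457)/((-14751 - 10337) - 20133) = 65868/(-25088 - 20133) = 65868/(-45221) = 65868*(-1/45221) = -5988/4111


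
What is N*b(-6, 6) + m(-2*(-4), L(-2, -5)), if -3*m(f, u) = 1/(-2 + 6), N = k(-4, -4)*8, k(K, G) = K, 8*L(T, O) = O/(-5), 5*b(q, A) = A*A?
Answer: -13829/60 ≈ -230.48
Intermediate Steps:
b(q, A) = A**2/5 (b(q, A) = (A*A)/5 = A**2/5)
L(T, O) = -O/40 (L(T, O) = (O/(-5))/8 = (O*(-1/5))/8 = (-O/5)/8 = -O/40)
N = -32 (N = -4*8 = -32)
m(f, u) = -1/12 (m(f, u) = -1/(3*(-2 + 6)) = -1/3/4 = -1/3*1/4 = -1/12)
N*b(-6, 6) + m(-2*(-4), L(-2, -5)) = -32*6**2/5 - 1/12 = -32*36/5 - 1/12 = -1152/5 - 1/12 = -13829/60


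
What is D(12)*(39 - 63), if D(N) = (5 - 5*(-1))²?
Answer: -2400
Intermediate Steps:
D(N) = 100 (D(N) = (5 + 5)² = 10² = 100)
D(12)*(39 - 63) = 100*(39 - 63) = 100*(-24) = -2400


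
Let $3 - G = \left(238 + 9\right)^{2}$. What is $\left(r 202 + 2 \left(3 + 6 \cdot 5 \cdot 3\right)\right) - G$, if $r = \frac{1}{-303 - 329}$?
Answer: $\frac{19336571}{316} \approx 61192.0$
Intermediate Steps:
$r = - \frac{1}{632}$ ($r = \frac{1}{-632} = - \frac{1}{632} \approx -0.0015823$)
$G = -61006$ ($G = 3 - \left(238 + 9\right)^{2} = 3 - 247^{2} = 3 - 61009 = -61006$)
$\left(r 202 + 2 \left(3 + 6 \cdot 5 \cdot 3\right)\right) - G = \left(\left(- \frac{1}{632}\right) 202 + 2 \left(3 + 6 \cdot 5 \cdot 3\right)\right) - -61006 = \left(- \frac{101}{316} + 2 \left(3 + 30 \cdot 3\right)\right) + 61006 = \left(- \frac{101}{316} + 2 \left(3 + 90\right)\right) + 61006 = \left(- \frac{101}{316} + 2 \cdot 93\right) + 61006 = \left(- \frac{101}{316} + 186\right) + 61006 = \frac{58675}{316} + 61006 = \frac{19336571}{316}$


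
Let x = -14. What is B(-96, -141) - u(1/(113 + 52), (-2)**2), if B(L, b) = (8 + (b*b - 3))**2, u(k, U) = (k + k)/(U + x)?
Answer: 326248721701/825 ≈ 3.9545e+8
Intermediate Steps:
u(k, U) = 2*k/(-14 + U) (u(k, U) = (k + k)/(U - 14) = (2*k)/(-14 + U) = 2*k/(-14 + U))
B(L, b) = (5 + b**2)**2 (B(L, b) = (8 + (b**2 - 3))**2 = (8 + (-3 + b**2))**2 = (5 + b**2)**2)
B(-96, -141) - u(1/(113 + 52), (-2)**2) = (5 + (-141)**2)**2 - 2/((113 + 52)*(-14 + (-2)**2)) = (5 + 19881)**2 - 2/(165*(-14 + 4)) = 19886**2 - 2/(165*(-10)) = 395452996 - 2*(-1)/(165*10) = 395452996 - 1*(-1/825) = 395452996 + 1/825 = 326248721701/825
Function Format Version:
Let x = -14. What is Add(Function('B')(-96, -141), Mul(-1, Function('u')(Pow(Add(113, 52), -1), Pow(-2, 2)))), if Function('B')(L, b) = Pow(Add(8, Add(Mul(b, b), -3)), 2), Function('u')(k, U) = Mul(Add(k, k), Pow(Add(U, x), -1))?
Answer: Rational(326248721701, 825) ≈ 3.9545e+8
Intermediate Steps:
Function('u')(k, U) = Mul(2, k, Pow(Add(-14, U), -1)) (Function('u')(k, U) = Mul(Add(k, k), Pow(Add(U, -14), -1)) = Mul(Mul(2, k), Pow(Add(-14, U), -1)) = Mul(2, k, Pow(Add(-14, U), -1)))
Function('B')(L, b) = Pow(Add(5, Pow(b, 2)), 2) (Function('B')(L, b) = Pow(Add(8, Add(Pow(b, 2), -3)), 2) = Pow(Add(8, Add(-3, Pow(b, 2))), 2) = Pow(Add(5, Pow(b, 2)), 2))
Add(Function('B')(-96, -141), Mul(-1, Function('u')(Pow(Add(113, 52), -1), Pow(-2, 2)))) = Add(Pow(Add(5, Pow(-141, 2)), 2), Mul(-1, Mul(2, Pow(Add(113, 52), -1), Pow(Add(-14, Pow(-2, 2)), -1)))) = Add(Pow(Add(5, 19881), 2), Mul(-1, Mul(2, Pow(165, -1), Pow(Add(-14, 4), -1)))) = Add(Pow(19886, 2), Mul(-1, Mul(2, Rational(1, 165), Pow(-10, -1)))) = Add(395452996, Mul(-1, Mul(2, Rational(1, 165), Rational(-1, 10)))) = Add(395452996, Mul(-1, Rational(-1, 825))) = Add(395452996, Rational(1, 825)) = Rational(326248721701, 825)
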